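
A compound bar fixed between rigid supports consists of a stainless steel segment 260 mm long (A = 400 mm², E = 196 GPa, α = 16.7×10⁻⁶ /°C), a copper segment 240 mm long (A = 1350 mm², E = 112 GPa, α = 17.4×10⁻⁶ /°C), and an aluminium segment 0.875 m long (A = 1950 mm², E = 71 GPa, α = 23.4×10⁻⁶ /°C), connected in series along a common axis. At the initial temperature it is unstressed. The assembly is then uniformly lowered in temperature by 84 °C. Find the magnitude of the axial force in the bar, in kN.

P ≈ 217 kN (tensile)

With the walls removed the bar would change length by δ_free = Σ αᵢΔT Lᵢ = 16.7×10⁻⁶×84×260 + 17.4×10⁻⁶×84×240 + 23.4×10⁻⁶×84×875 = 2.435 mm.
The rigid supports impose zero overall length change; the single axial force P common to all segments must satisfy P Σ Lᵢ/(AᵢEᵢ) = δ_free.
Σ Lᵢ/(AᵢEᵢ) = 260/(400×196×10³) + 240/(1350×112×10³) + 875/(1950×71×10³) = 1.122×10⁻⁵ mm/N.
P = 2.435 / 1.122×10⁻⁵ = 217000 N = 217 kN, tensile.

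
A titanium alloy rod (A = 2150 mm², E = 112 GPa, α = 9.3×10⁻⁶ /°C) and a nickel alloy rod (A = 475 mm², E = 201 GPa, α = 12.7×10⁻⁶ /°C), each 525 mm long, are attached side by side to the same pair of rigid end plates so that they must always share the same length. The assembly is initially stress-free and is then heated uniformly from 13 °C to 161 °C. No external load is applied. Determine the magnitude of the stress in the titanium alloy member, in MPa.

σ ≈ 16 MPa (tensile)

Equilibrium of a rigid end plate with no external load gives equal and opposite internal forces ±P in the two members. Since α_{nickel alloy} > α_{titanium alloy}, heating drives the nickel alloy into compression and the titanium alloy into tension.
Compatibility of the two members (thermal + elastic change equal): (α₁ − α₂)ΔT = P·[1/(A₁E₁) + 1/(A₂E₂)].
|α₁ − α₂|·ΔT = 3.4×10⁻⁶ × 148 = 0.0005032.
1/(A₁E₁) + 1/(A₂E₂) = 1/(2150×112×10³) + 1/(475×201×10³) = 1.463×10⁻⁸ N⁻¹.
So P = 0.0005032 / 1.463×10⁻⁸ = 34.4 kN.
σ_{titanium alloy} = P/A₁ = 34400/2150 = 16 MPa, tensile.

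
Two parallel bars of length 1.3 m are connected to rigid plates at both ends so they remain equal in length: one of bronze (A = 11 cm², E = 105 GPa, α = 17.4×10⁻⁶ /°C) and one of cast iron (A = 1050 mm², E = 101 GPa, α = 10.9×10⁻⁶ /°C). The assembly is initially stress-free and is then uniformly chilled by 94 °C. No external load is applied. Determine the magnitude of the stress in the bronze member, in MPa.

σ ≈ 30.7 MPa (tensile)

Equilibrium of a rigid end plate with no external load gives equal and opposite internal forces ±P in the two members. Since α_{bronze} > α_{cast iron}, cooling drives the bronze into tension and the cast iron into compression.
Compatibility of the two members (thermal + elastic change equal): (α₁ − α₂)ΔT = P·[1/(A₁E₁) + 1/(A₂E₂)].
|α₁ − α₂|·ΔT = 6.5×10⁻⁶ × 94 = 0.000611.
1/(A₁E₁) + 1/(A₂E₂) = 1/(1100×105×10³) + 1/(1050×101×10³) = 1.809×10⁻⁸ N⁻¹.
P = 0.000611 / 1.809×10⁻⁸ = 33780 N = 33.78 kN.
σ_{bronze} = P/A₁ = 33780/1100 = 30.71 MPa, tensile.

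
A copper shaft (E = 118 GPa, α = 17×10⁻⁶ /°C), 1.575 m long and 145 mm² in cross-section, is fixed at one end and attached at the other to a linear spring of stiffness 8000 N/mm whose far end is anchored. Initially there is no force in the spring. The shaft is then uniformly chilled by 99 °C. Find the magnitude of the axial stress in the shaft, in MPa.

If the spring were absent the shaft would shorten by αΔT L = 17×10⁻⁶ × 99 × 1575 = 2.651 mm.
Let P be the tensile force in the spring. The shaft extends elastically by PL/(AE) and the spring stretches by P/k; together these equal δ_free.
P [ L/(AE) + 1/k ] = δ_free → P [ 1575/(145×118×10³) + 1/(8000) ] = 2.651.
P = 2.651 / 0.0002171 = 12210 N.
σ = P/A = 12210/145 = 84.22 MPa.

σ ≈ 84.2 MPa (tensile)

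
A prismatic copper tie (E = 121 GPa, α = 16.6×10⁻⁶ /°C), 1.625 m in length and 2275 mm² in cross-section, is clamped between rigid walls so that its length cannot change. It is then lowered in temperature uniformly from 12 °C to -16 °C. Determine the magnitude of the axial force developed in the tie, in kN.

P ≈ 128 kN (tensile)

Full restraint means ε = 0, so the stress is σ = EαΔT = 121×10³ × 16.6×10⁻⁶ × 28 = 56.24 MPa.
Axial force P = σA = 56.24 × 2275 = 127900 N = 127.9 kN, tensile.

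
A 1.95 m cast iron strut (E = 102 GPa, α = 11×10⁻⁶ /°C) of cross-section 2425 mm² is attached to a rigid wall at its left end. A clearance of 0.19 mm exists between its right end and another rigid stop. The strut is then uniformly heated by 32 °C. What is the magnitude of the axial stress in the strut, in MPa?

σ ≈ 26 MPa (compressive)

If the wall were absent the strut would grow by αΔT L = 11×10⁻⁶ × 32 × 1950 = 0.6864 mm.
After closing the 0.19 mm clearance, 0.6864 − 0.19 = 0.4964 mm of expansion remains to be suppressed by the wall.
Compatibility: PL/(AE) = 0.4964 mm, so σ = P/A = E × (0.4964/1950) = 25.97 MPa.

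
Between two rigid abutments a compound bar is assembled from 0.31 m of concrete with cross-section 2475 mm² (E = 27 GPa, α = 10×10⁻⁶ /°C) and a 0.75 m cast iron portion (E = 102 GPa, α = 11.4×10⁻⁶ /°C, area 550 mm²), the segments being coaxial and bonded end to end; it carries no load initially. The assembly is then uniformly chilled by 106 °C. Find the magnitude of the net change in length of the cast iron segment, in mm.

|ΔL| ≈ 0.0105 mm

With the walls removed the bar would change length by δ_free = Σ αᵢΔT Lᵢ = 10×10⁻⁶×106×310 + 11.4×10⁻⁶×106×750 = 1.235 mm.
The rigid supports impose zero overall length change; the single axial force P common to all segments must satisfy P Σ Lᵢ/(AᵢEᵢ) = δ_free.
The series flexibility is Σ Lᵢ/(AᵢEᵢ) = 310/(2475×27×10³) + 750/(550×102×10³) = 1.801×10⁻⁵ mm/N.
P = 1.235 / 1.801×10⁻⁵ = 68580 N = 68.58 kN, tensile.
For the cast iron segment, free thermal change = 11.4×10⁻⁶×106×750 = 0.9063 mm and elastic change from P = 68580×750/(550×102×10³) = 0.9168 mm; these oppose, so the net change is 0.0105 mm (segment lengthens).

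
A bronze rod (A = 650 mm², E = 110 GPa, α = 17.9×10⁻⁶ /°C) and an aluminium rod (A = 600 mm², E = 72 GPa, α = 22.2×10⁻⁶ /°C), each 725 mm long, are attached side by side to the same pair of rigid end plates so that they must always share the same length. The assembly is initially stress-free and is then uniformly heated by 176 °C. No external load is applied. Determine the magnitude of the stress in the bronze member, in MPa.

σ ≈ 31.4 MPa (tensile)

The aluminium has the larger α, so on heating it would change length more than the bronze if both were free. The rigid plates force a common final length, so the aluminium is put into compression and the bronze into tension, with equal and opposite forces P (no external load).
Equating the net (thermal + elastic) strains gives |α₁ − α₂|·ΔT = P·[1/(A₁E₁) + 1/(A₂E₂)].
|α₁ − α₂|·ΔT = 4.3×10⁻⁶ × 176 = 0.0007568.
1/(A₁E₁) + 1/(A₂E₂) = 1/(650×110×10³) + 1/(600×72×10³) = 3.713×10⁻⁸ N⁻¹.
So P = 0.0007568 / 3.713×10⁻⁸ = 20.38 kN.
σ_{bronze} = P/A₁ = 20380/650 = 31.35 MPa, tensile.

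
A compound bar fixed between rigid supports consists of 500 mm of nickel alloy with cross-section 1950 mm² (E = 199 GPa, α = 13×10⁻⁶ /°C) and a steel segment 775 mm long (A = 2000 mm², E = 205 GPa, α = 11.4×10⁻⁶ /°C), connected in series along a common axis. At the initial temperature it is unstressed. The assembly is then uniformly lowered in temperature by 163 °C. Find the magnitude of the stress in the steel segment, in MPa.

If the supports were absent, the total length change would be Σ αᵢΔT Lᵢ = 13×10⁻⁶×163×500 + 11.4×10⁻⁶×163×775 = 2.5 mm.
Since the ends are fixed, an axial force P builds up, equal in every segment, with P · Σ Lᵢ/(AᵢEᵢ) = δ_free.
Σ Lᵢ/(AᵢEᵢ) = 500/(1950×199×10³) + 775/(2000×205×10³) = 3.179×10⁻⁶ mm/N.
P = 2.5 / 3.179×10⁻⁶ = 786400 N = 786.4 kN, tensile.
σ_{steel} = P / A = 786400 / 2000 = 393.2 MPa.

σ ≈ 393 MPa (tensile)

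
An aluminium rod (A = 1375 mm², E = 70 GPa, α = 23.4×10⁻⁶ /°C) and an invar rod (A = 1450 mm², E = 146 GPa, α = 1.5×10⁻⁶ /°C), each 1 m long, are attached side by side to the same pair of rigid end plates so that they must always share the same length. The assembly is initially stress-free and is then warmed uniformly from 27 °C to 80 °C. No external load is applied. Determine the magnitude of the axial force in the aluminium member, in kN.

P ≈ 76.8 kN (compressive in the aluminium)

The aluminium has the larger α, so on heating it would change length more than the invar if both were free. The rigid plates force a common final length, so the aluminium is put into compression and the invar into tension, with equal and opposite forces P (no external load).
Equating the net (thermal + elastic) strains gives |α₁ − α₂|·ΔT = P·[1/(A₁E₁) + 1/(A₂E₂)].
|α₁ − α₂|·ΔT = 21.9×10⁻⁶ × 53 = 0.001161.
1/(A₁E₁) + 1/(A₂E₂) = 1/(1375×70×10³) + 1/(1450×146×10³) = 1.511×10⁻⁸ N⁻¹.
So P = 0.001161 / 1.511×10⁻⁸ = 76.8 kN.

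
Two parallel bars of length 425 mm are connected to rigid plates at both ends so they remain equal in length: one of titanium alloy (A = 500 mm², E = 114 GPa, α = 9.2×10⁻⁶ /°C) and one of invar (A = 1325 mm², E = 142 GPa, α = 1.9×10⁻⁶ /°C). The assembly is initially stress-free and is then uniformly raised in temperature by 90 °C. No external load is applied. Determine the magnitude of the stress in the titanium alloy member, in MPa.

σ ≈ 57.5 MPa (compressive)

Equilibrium of a rigid end plate with no external load gives equal and opposite internal forces ±P in the two members. Since α_{titanium alloy} > α_{invar}, heating drives the titanium alloy into compression and the invar into tension.
Compatibility of the two members (thermal + elastic change equal): (α₁ − α₂)ΔT = P·[1/(A₁E₁) + 1/(A₂E₂)].
|α₁ − α₂|·ΔT = 7.3×10⁻⁶ × 90 = 0.000657.
1/(A₁E₁) + 1/(A₂E₂) = 1/(500×114×10³) + 1/(1325×142×10³) = 2.286×10⁻⁸ N⁻¹.
So P = 0.000657 / 2.286×10⁻⁸ = 28.74 kN.
σ_{titanium alloy} = P/A₁ = 28740/500 = 57.48 MPa, compressive.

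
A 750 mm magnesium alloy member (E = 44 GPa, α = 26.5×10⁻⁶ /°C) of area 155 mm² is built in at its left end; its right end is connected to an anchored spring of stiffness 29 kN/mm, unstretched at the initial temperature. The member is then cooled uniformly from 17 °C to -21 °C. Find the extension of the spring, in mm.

Free thermal contraction: δ_free = αΔT L = 26.5×10⁻⁶ × 38 × 750 = 0.7553 mm.
Let P be the tensile force in the spring. The member extends elastically by PL/(AE) and the spring stretches by P/k; together these equal δ_free.
P [ L/(AE) + 1/k ] = δ_free → P [ 750/(155×44×10³) + 1/(29×10³) ] = 0.7553.
P = 0.7553 / 0.0001445 = 5228 N.
Spring extension = P/k = 5228/(29×10³) = 0.1803 mm.

δ ≈ 0.18 mm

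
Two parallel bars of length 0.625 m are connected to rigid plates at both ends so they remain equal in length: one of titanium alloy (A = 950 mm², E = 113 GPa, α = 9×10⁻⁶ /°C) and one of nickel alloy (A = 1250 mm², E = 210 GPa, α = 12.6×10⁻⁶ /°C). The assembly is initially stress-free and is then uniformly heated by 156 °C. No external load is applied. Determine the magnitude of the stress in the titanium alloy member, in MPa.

σ ≈ 45 MPa (tensile)

Equilibrium of a rigid end plate with no external load gives equal and opposite internal forces ±P in the two members. Since α_{nickel alloy} > α_{titanium alloy}, heating drives the nickel alloy into compression and the titanium alloy into tension.
Compatibility of the two members (thermal + elastic change equal): (α₁ − α₂)ΔT = P·[1/(A₁E₁) + 1/(A₂E₂)].
|α₁ − α₂|·ΔT = 3.6×10⁻⁶ × 156 = 0.0005616.
1/(A₁E₁) + 1/(A₂E₂) = 1/(950×113×10³) + 1/(1250×210×10³) = 1.312×10⁻⁸ N⁻¹.
P = 0.0005616 / 1.312×10⁻⁸ = 42790 N = 42.79 kN.
σ_{titanium alloy} = P/A₁ = 42790/950 = 45.04 MPa, tensile.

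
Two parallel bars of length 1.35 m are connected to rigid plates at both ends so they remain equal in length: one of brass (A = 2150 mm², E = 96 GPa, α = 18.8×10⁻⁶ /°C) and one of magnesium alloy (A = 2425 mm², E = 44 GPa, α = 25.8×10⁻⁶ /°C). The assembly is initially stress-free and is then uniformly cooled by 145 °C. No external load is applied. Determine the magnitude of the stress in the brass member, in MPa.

σ ≈ 33.2 MPa (compressive)

Equilibrium of a rigid end plate with no external load gives equal and opposite internal forces ±P in the two members. Since α_{magnesium alloy} > α_{brass}, cooling drives the magnesium alloy into tension and the brass into compression.
Equating the net (thermal + elastic) strains gives |α₁ − α₂|·ΔT = P·[1/(A₁E₁) + 1/(A₂E₂)].
|α₁ − α₂|·ΔT = 7×10⁻⁶ × 145 = 0.001015.
1/(A₁E₁) + 1/(A₂E₂) = 1/(2150×96×10³) + 1/(2425×44×10³) = 1.422×10⁻⁸ N⁻¹.
So P = 0.001015 / 1.422×10⁻⁸ = 71.39 kN.
σ_{brass} = P/A₁ = 71390/2150 = 33.21 MPa, compressive.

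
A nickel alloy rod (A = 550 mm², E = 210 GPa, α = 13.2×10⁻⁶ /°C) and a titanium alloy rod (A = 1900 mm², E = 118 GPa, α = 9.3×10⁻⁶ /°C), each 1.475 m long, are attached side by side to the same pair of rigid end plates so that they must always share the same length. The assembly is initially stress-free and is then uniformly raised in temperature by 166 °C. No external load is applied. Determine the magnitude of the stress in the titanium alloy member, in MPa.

Equilibrium of a rigid end plate with no external load gives equal and opposite internal forces ±P in the two members. Since α_{nickel alloy} > α_{titanium alloy}, heating drives the nickel alloy into compression and the titanium alloy into tension.
Equating the net (thermal + elastic) strains gives |α₁ − α₂|·ΔT = P·[1/(A₁E₁) + 1/(A₂E₂)].
|α₁ − α₂|·ΔT = 3.9×10⁻⁶ × 166 = 0.0006474.
1/(A₁E₁) + 1/(A₂E₂) = 1/(550×210×10³) + 1/(1900×118×10³) = 1.312×10⁻⁸ N⁻¹.
P = 0.0006474 / 1.312×10⁻⁸ = 49350 N = 49.35 kN.
σ_{titanium alloy} = P/A₂ = 49350/1900 = 25.97 MPa, tensile.

σ ≈ 26 MPa (tensile)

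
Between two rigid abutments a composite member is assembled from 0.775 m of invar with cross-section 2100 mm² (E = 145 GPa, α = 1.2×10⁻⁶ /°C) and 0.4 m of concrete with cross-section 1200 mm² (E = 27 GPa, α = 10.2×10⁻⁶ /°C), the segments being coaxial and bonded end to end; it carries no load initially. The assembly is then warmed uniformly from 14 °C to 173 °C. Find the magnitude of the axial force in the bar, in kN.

With the walls removed the bar would change length by δ_free = Σ αᵢΔT Lᵢ = 1.2×10⁻⁶×159×775 + 10.2×10⁻⁶×159×400 = 0.7966 mm.
The rigid supports impose zero overall length change; the single axial force P common to all segments must satisfy P Σ Lᵢ/(AᵢEᵢ) = δ_free.
Σ Lᵢ/(AᵢEᵢ) = 775/(2100×145×10³) + 400/(1200×27×10³) = 1.489×10⁻⁵ mm/N.
Hence P = δ_free / Σ(L/AE) = 0.7966/1.489×10⁻⁵ = 53.5 kN (compressive).

P ≈ 53.5 kN (compressive)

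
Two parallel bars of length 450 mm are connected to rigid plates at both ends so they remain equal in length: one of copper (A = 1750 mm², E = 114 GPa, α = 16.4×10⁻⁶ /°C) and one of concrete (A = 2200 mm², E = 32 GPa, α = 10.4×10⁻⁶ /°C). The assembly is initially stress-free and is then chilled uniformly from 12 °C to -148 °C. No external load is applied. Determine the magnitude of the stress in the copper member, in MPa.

σ ≈ 28.5 MPa (tensile)

The copper has the larger α, so on cooling it would change length more than the concrete if both were free. The rigid plates force a common final length, so the copper is put into tension and the concrete into compression, with equal and opposite forces P (no external load).
Equating the net (thermal + elastic) strains gives |α₁ − α₂|·ΔT = P·[1/(A₁E₁) + 1/(A₂E₂)].
|α₁ − α₂|·ΔT = 6×10⁻⁶ × 160 = 0.00096.
1/(A₁E₁) + 1/(A₂E₂) = 1/(1750×114×10³) + 1/(2200×32×10³) = 1.922×10⁻⁸ N⁻¹.
P = 0.00096 / 1.922×10⁻⁸ = 49960 N = 49.96 kN.
σ_{copper} = P/A₁ = 49960/1750 = 28.55 MPa, tensile.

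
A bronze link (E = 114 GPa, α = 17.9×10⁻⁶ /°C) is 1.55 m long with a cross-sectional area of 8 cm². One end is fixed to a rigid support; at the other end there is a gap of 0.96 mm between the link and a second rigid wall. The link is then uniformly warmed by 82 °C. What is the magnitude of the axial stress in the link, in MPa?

Free thermal elongation = αΔT L = 17.9×10⁻⁶ × 82 × 1550 = 2.275 mm.
After closing the 0.96 mm clearance, 2.275 − 0.96 = 1.315 mm of expansion remains to be suppressed by the wall.
That suppressed elongation corresponds to σ = E·Δ/L = 114×10³ × 1.315/1550 = 96.72 MPa.

σ ≈ 96.7 MPa (compressive)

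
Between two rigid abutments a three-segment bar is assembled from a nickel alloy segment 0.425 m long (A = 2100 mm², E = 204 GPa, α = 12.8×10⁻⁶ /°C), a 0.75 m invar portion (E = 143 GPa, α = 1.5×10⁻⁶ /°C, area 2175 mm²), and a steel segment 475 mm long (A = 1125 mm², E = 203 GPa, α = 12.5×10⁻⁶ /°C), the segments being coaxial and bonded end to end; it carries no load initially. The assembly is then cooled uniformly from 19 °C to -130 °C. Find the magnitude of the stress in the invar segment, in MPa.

σ ≈ 156 MPa (tensile)

If the supports were absent, the total length change would be Σ αᵢΔT Lᵢ = 12.8×10⁻⁶×149×425 + 1.5×10⁻⁶×149×750 + 12.5×10⁻⁶×149×475 = 1.863 mm.
The walls prevent any net length change, so an axial force P (same in every segment) develops. Compatibility: P · Σ Lᵢ/(AᵢEᵢ) = δ_free.
The series flexibility is Σ Lᵢ/(AᵢEᵢ) = 425/(2100×204×10³) + 750/(2175×143×10³) + 475/(1125×203×10³) = 5.483×10⁻⁶ mm/N.
P = 1.863 / 5.483×10⁻⁶ = 339700 N = 339.7 kN, tensile.
σ_{invar} = P / A = 339700 / 2175 = 156.2 MPa.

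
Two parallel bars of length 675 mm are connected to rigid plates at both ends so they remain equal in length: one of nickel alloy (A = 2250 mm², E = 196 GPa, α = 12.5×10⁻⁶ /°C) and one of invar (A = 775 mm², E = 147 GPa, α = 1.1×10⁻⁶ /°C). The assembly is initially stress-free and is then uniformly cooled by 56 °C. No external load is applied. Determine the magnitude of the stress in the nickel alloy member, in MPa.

σ ≈ 25.7 MPa (tensile)

The nickel alloy has the larger α, so on cooling it would change length more than the invar if both were free. The rigid plates force a common final length, so the nickel alloy is put into tension and the invar into compression, with equal and opposite forces P (no external load).
Setting the final lengths equal and cancelling L: (α₁ − α₂)ΔT = P/(A₁E₁) + P/(A₂E₂).
|α₁ − α₂|·ΔT = 11.4×10⁻⁶ × 56 = 0.0006384.
1/(A₁E₁) + 1/(A₂E₂) = 1/(2250×196×10³) + 1/(775×147×10³) = 1.105×10⁻⁸ N⁻¹.
So P = 0.0006384 / 1.105×10⁻⁸ = 57.8 kN.
σ_{nickel alloy} = P/A₁ = 57800/2250 = 25.69 MPa, tensile.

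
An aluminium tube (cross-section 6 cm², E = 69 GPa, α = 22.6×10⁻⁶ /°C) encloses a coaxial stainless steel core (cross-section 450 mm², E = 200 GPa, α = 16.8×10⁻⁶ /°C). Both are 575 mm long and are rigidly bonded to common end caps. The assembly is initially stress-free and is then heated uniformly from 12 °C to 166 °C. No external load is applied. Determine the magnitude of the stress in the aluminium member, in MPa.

σ ≈ 42.2 MPa (compressive)

Both members must finish at the same length. With the larger α, the aluminium tends to over-expand; the plates restrain it, putting the aluminium in compression and the stainless steel in tension. With no external load the two internal forces are equal and opposite, magnitude P.
Setting the final lengths equal and cancelling L: (α₁ − α₂)ΔT = P/(A₁E₁) + P/(A₂E₂).
|α₁ − α₂|·ΔT = 5.8×10⁻⁶ × 154 = 0.0008932.
1/(A₁E₁) + 1/(A₂E₂) = 1/(600×69×10³) + 1/(450×200×10³) = 3.527×10⁻⁸ N⁻¹.
So P = 0.0008932 / 3.527×10⁻⁸ = 25.33 kN.
σ_{aluminium} = P/A₁ = 25330/600 = 42.21 MPa, compressive.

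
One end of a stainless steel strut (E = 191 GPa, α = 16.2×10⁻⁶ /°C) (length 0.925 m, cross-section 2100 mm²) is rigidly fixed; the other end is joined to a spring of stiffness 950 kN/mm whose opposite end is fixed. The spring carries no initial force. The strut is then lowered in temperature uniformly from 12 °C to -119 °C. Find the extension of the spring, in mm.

δ ≈ 0.615 mm

The unrestrained thermal change is αΔT L = 16.2×10⁻⁶ × 131 × 925 = 1.963 mm.
With a force P in the spring, the elastic change of the strut is PL/(AE) and that of the spring is P/k; compatibility requires their sum to equal δ_free.
So P = δ_free / [L/(AE) + 1/k] = 1.963 / [ 925/(2100×191×10³) + 1/(950×10³) ].
P = 1.963 / 3.359×10⁻⁶ = 584400 N.
Spring extension = P/k = 584400/(950×10³) = 0.6152 mm.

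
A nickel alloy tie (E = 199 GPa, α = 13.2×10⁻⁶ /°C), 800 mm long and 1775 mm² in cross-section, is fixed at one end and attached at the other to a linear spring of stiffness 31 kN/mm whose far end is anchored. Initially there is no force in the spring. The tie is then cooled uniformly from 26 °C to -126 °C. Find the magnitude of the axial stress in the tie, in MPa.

σ ≈ 26.2 MPa (tensile)

Free thermal contraction: δ_free = αΔT L = 13.2×10⁻⁶ × 152 × 800 = 1.605 mm.
With a force P in the spring, the elastic change of the tie is PL/(AE) and that of the spring is P/k; compatibility requires their sum to equal δ_free.
P [ L/(AE) + 1/k ] = δ_free → P [ 800/(1775×199×10³) + 1/(31×10³) ] = 1.605.
P = 1.605 / 3.452×10⁻⁵ = 46490 N.
σ = P/A = 46490/1775 = 26.19 MPa.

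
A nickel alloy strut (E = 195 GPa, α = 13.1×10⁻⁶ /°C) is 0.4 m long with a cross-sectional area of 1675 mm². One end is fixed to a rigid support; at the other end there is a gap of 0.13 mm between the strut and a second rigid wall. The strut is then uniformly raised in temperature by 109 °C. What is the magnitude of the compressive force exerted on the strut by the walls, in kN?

If the wall were absent the strut would grow by αΔT L = 13.1×10⁻⁶ × 109 × 400 = 0.5712 mm.
This exceeds the 0.13 mm gap, so the wall pushes back. The portion of expansion that must be recovered elastically is δ_free − gap = 0.5712 − 0.13 = 0.4412 mm.
So σ = E(δ_free − g)/L = 195×10³ × 0.4412/400 = 215.1 MPa.
Force on the wall = σA = 215.1 × 1675 mm² = 360.2 kN.

P ≈ 360 kN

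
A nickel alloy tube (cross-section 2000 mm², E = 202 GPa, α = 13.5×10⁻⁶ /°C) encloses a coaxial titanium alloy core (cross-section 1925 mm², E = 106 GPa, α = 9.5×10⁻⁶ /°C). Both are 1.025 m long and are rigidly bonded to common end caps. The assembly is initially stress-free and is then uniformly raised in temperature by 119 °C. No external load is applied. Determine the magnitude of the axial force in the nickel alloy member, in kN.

P ≈ 64.5 kN (compressive in the nickel alloy)

Equilibrium of a rigid end plate with no external load gives equal and opposite internal forces ±P in the two members. Since α_{nickel alloy} > α_{titanium alloy}, heating drives the nickel alloy into compression and the titanium alloy into tension.
Compatibility of the two members (thermal + elastic change equal): (α₁ − α₂)ΔT = P·[1/(A₁E₁) + 1/(A₂E₂)].
|α₁ − α₂|·ΔT = 4×10⁻⁶ × 119 = 0.000476.
1/(A₁E₁) + 1/(A₂E₂) = 1/(2000×202×10³) + 1/(1925×106×10³) = 7.376×10⁻⁹ N⁻¹.
P = 0.000476 / 7.376×10⁻⁹ = 64530 N = 64.53 kN.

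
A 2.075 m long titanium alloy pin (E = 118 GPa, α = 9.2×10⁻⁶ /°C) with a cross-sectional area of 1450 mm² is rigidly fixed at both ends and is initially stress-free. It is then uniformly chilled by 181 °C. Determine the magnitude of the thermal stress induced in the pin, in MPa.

The supports are rigid, so the total axial strain is zero. The restrained thermal strain is ε = αΔT = 9.2×10⁻⁶ × 181 = 1665.2×10⁻⁶.
Hence σ = E·αΔT = 118×10³ × 1665.2×10⁻⁶ = 196.5 MPa, tensile.

σ ≈ 196 MPa (tensile)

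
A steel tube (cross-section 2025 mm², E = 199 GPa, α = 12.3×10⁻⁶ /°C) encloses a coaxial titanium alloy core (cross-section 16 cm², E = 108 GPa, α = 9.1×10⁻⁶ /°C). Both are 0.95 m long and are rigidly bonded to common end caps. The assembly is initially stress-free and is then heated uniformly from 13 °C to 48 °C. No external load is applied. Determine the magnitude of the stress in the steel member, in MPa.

σ ≈ 6.69 MPa (compressive)

Equilibrium of a rigid end plate with no external load gives equal and opposite internal forces ±P in the two members. Since α_{steel} > α_{titanium alloy}, heating drives the steel into compression and the titanium alloy into tension.
Setting the final lengths equal and cancelling L: (α₁ − α₂)ΔT = P/(A₁E₁) + P/(A₂E₂).
|α₁ − α₂|·ΔT = 3.2×10⁻⁶ × 35 = 0.000112.
1/(A₁E₁) + 1/(A₂E₂) = 1/(2025×199×10³) + 1/(1600×108×10³) = 8.269×10⁻⁹ N⁻¹.
So P = 0.000112 / 8.269×10⁻⁹ = 13.55 kN.
σ_{steel} = P/A₁ = 13550/2025 = 6.689 MPa, compressive.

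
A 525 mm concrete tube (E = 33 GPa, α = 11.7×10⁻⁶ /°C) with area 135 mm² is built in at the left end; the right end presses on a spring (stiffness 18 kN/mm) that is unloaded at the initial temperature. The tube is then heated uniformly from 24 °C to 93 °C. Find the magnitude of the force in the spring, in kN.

The unrestrained thermal change is αΔT L = 11.7×10⁻⁶ × 69 × 525 = 0.4238 mm.
With a force P in the spring, the elastic change of the tube is PL/(AE) and that of the spring is P/k; compatibility requires their sum to equal δ_free.
So P = δ_free / [L/(AE) + 1/k] = 0.4238 / [ 525/(135×33×10³) + 1/(18×10³) ].
P = 0.4238 / 0.0001734 = 2444 N.

P ≈ 2.44 kN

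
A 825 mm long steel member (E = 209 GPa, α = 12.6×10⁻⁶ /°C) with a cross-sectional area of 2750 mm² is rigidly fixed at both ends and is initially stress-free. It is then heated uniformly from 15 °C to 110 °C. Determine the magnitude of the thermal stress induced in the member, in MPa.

With length fixed, the mechanical strain must cancel the thermal strain αΔT = 12.6×10⁻⁶ × 95 = 1197×10⁻⁶.
Hence σ = E·αΔT = 209×10³ × 1197×10⁻⁶ = 250.2 MPa, compressive.

σ ≈ 250 MPa (compressive)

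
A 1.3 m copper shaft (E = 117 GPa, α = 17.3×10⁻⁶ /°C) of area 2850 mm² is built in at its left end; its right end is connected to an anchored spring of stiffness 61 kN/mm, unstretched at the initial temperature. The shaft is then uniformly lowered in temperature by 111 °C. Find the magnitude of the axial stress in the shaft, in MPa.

σ ≈ 43.2 MPa (tensile)

The unrestrained thermal change is αΔT L = 17.3×10⁻⁶ × 111 × 1300 = 2.496 mm.
With a force P in the spring, the elastic change of the shaft is PL/(AE) and that of the spring is P/k; compatibility requires their sum to equal δ_free.
P [ L/(AE) + 1/k ] = δ_free → P [ 1300/(2850×117×10³) + 1/(61×10³) ] = 2.496.
P = 2.496 / 2.029×10⁻⁵ = 123000 N.
σ = P/A = 123000/2850 = 43.17 MPa.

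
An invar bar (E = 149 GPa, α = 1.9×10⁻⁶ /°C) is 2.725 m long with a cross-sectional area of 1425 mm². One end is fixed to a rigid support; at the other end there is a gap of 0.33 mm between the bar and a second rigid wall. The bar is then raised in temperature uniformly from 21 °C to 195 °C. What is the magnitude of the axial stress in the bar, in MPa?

σ ≈ 31.2 MPa (compressive)

Unrestrained expansion: δ_free = αΔT L = 1.9×10⁻⁶ × 174 × 2725 = 0.9009 mm.
After closing the 0.33 mm clearance, 0.9009 − 0.33 = 0.5709 mm of expansion remains to be suppressed by the wall.
That suppressed elongation corresponds to σ = E·Δ/L = 149×10³ × 0.5709/2725 = 31.22 MPa.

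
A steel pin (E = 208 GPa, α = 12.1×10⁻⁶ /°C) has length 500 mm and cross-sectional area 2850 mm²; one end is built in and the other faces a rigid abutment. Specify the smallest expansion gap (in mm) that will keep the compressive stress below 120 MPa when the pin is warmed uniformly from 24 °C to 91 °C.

With no wall the pin would lengthen by αΔT L = 12.1×10⁻⁶ × 67 × 500 = 0.4053 mm.
At the allowable stress the elastic shortening the wall may impose is σL/E = 120 × 500 / (208×10³) = 0.2885 mm.
So the gap has to take up the difference, g_min = δ_free − σL/E = 0.4053 − 0.2885 = 0.1169 mm.

g ≈ 0.117 mm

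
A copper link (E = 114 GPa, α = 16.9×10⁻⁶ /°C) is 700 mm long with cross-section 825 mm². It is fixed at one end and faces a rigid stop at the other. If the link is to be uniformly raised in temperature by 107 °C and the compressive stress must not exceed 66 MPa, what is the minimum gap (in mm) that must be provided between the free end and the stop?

g ≈ 0.861 mm

With no wall the link would lengthen by αΔT L = 16.9×10⁻⁶ × 107 × 700 = 1.266 mm.
A stress of 66 MPa corresponds to the wall pushing the link back by σL/E = 66×700/(114×10³) = 0.4053 mm.
So the gap has to take up the difference, g_min = δ_free − σL/E = 1.266 − 0.4053 = 0.8605 mm.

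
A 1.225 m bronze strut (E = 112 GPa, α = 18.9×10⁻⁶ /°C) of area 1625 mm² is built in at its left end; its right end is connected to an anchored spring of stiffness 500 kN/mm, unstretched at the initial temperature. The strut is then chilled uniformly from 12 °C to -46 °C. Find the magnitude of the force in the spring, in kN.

P ≈ 154 kN

The unrestrained thermal change is αΔT L = 18.9×10⁻⁶ × 58 × 1225 = 1.343 mm.
Let P be the tensile force in the spring. The strut extends elastically by PL/(AE) and the spring stretches by P/k; together these equal δ_free.
So P = δ_free / [L/(AE) + 1/k] = 1.343 / [ 1225/(1625×112×10³) + 1/(500×10³) ].
P = 1.343 / 8.731×10⁻⁶ = 153800 N.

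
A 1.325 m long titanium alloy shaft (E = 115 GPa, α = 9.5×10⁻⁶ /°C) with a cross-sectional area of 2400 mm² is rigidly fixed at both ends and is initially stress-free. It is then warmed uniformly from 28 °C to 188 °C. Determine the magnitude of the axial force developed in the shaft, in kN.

The ends cannot move, so σ = EαΔT = 115×10³ × 9.5×10⁻⁶ × 160 = 174.8 MPa.
Then P = σA = 174.8 × 2400 mm² = 419.5 kN, compressive.

P ≈ 420 kN (compressive)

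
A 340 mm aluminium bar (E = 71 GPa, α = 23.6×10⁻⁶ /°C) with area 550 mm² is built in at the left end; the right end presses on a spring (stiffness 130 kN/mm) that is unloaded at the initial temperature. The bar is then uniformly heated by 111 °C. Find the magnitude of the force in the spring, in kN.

P ≈ 54.3 kN

If the spring were absent the bar would lengthen by αΔT L = 23.6×10⁻⁶ × 111 × 340 = 0.8907 mm.
Let P be the compressive force at the spring. The bar shortens elastically by PL/(AE) and the spring compresses by P/k; together these equal δ_free.
So P = δ_free / [L/(AE) + 1/k] = 0.8907 / [ 340/(550×71×10³) + 1/(130×10³) ].
P = 0.8907 / 1.64×10⁻⁵ = 54310 N.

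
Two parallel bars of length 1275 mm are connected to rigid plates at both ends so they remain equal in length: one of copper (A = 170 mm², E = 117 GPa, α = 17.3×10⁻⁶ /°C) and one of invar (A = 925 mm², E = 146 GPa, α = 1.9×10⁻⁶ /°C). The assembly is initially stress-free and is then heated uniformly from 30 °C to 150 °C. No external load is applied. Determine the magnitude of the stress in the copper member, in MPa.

σ ≈ 188 MPa (compressive)

Equilibrium of a rigid end plate with no external load gives equal and opposite internal forces ±P in the two members. Since α_{copper} > α_{invar}, heating drives the copper into compression and the invar into tension.
Compatibility of the two members (thermal + elastic change equal): (α₁ − α₂)ΔT = P·[1/(A₁E₁) + 1/(A₂E₂)].
|α₁ − α₂|·ΔT = 15.4×10⁻⁶ × 120 = 0.001848.
1/(A₁E₁) + 1/(A₂E₂) = 1/(170×117×10³) + 1/(925×146×10³) = 5.768×10⁻⁸ N⁻¹.
So P = 0.001848 / 5.768×10⁻⁸ = 32.04 kN.
σ_{copper} = P/A₁ = 32040/170 = 188.5 MPa, compressive.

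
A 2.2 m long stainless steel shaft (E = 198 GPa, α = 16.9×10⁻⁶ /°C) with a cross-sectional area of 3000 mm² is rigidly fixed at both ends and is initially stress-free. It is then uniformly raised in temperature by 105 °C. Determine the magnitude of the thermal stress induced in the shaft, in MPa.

σ ≈ 351 MPa (compressive)

With length fixed, the mechanical strain must cancel the thermal strain αΔT = 16.9×10⁻⁶ × 105 = 1774.5×10⁻⁶.
The stress required to suppress this strain is σ = Eε = 198×10³ × 1774.5×10⁻⁶ = 351.4 MPa, compressive since the shaft is trying to expand.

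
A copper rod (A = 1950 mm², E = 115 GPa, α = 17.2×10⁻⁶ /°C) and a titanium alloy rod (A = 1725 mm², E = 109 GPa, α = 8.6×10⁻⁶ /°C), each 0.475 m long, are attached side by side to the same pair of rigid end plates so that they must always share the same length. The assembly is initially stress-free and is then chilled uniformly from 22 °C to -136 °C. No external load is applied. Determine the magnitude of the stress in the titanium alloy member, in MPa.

Equilibrium of a rigid end plate with no external load gives equal and opposite internal forces ±P in the two members. Since α_{copper} > α_{titanium alloy}, cooling drives the copper into tension and the titanium alloy into compression.
Equating the net (thermal + elastic) strains gives |α₁ − α₂|·ΔT = P·[1/(A₁E₁) + 1/(A₂E₂)].
|α₁ − α₂|·ΔT = 8.6×10⁻⁶ × 158 = 0.001359.
1/(A₁E₁) + 1/(A₂E₂) = 1/(1950×115×10³) + 1/(1725×109×10³) = 9.778×10⁻⁹ N⁻¹.
So P = 0.001359 / 9.778×10⁻⁹ = 139 kN.
σ_{titanium alloy} = P/A₂ = 139000/1725 = 80.56 MPa, compressive.

σ ≈ 80.6 MPa (compressive)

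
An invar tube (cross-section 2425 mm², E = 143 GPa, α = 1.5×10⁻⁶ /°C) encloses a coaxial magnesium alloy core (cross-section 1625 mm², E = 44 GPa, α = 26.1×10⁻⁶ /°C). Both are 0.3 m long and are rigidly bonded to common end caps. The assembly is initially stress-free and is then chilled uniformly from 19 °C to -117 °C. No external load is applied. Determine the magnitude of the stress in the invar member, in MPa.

Equilibrium of a rigid end plate with no external load gives equal and opposite internal forces ±P in the two members. Since α_{magnesium alloy} > α_{invar}, cooling drives the magnesium alloy into tension and the invar into compression.
Equating the net (thermal + elastic) strains gives |α₁ − α₂|·ΔT = P·[1/(A₁E₁) + 1/(A₂E₂)].
|α₁ − α₂|·ΔT = 24.6×10⁻⁶ × 136 = 0.003346.
1/(A₁E₁) + 1/(A₂E₂) = 1/(2425×143×10³) + 1/(1625×44×10³) = 1.687×10⁻⁸ N⁻¹.
So P = 0.003346 / 1.687×10⁻⁸ = 198.3 kN.
σ_{invar} = P/A₁ = 198300/2425 = 81.78 MPa, compressive.

σ ≈ 81.8 MPa (compressive)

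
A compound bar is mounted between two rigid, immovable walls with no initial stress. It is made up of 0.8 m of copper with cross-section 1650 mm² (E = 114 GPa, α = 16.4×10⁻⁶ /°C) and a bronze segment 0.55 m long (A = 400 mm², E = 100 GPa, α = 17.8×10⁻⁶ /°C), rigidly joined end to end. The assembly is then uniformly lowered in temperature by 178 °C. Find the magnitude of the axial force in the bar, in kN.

P ≈ 227 kN (tensile)

Free thermal contraction of the whole bar: Σ αᵢΔT Lᵢ = 16.4×10⁻⁶×178×800 + 17.8×10⁻⁶×178×550 = 4.078 mm.
The rigid supports impose zero overall length change; the single axial force P common to all segments must satisfy P Σ Lᵢ/(AᵢEᵢ) = δ_free.
Σ Lᵢ/(AᵢEᵢ) = 800/(1650×114×10³) + 550/(400×100×10³) = 1.8×10⁻⁵ mm/N.
So P = 4.078 / 1.8×10⁻⁵ = 226.5 kN, tensile.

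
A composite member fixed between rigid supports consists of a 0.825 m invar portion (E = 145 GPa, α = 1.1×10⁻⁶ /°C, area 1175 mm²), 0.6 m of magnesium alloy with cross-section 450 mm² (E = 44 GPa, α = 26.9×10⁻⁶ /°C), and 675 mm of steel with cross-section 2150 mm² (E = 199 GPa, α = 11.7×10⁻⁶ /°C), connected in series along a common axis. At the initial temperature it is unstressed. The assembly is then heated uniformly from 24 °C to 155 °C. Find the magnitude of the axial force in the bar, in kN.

If the supports were absent, the total length change would be Σ αᵢΔT Lᵢ = 1.1×10⁻⁶×131×825 + 26.9×10⁻⁶×131×600 + 11.7×10⁻⁶×131×675 = 3.268 mm.
The walls prevent any net length change, so an axial force P (same in every segment) develops. Compatibility: P · Σ Lᵢ/(AᵢEᵢ) = δ_free.
Σ Lᵢ/(AᵢEᵢ) = 825/(1175×145×10³) + 600/(450×44×10³) + 675/(2150×199×10³) = 3.672×10⁻⁵ mm/N.
Hence P = δ_free / Σ(L/AE) = 3.268/3.672×10⁻⁵ = 88.99 kN (compressive).

P ≈ 89 kN (compressive)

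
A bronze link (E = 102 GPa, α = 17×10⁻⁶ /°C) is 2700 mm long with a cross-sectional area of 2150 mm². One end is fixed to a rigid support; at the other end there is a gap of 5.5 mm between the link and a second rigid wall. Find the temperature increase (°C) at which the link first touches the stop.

The gap closes when αΔT L = 5.5 mm, since the link is still unstressed at that instant.
ΔT = 5.5 / (17×10⁻⁶ × 2700) = 119.8 °C.

ΔT ≈ 120 °C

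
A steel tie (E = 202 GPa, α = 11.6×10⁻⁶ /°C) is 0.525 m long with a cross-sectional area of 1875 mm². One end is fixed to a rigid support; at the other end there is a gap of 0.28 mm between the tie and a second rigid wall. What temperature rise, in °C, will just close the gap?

ΔT ≈ 46 °C

Contact occurs when the free expansion equals the gap: αΔT L = 0.28 mm.
So ΔT = g/(αL) = 0.28/(11.6×10⁻⁶ × 525) = 45.98 °C.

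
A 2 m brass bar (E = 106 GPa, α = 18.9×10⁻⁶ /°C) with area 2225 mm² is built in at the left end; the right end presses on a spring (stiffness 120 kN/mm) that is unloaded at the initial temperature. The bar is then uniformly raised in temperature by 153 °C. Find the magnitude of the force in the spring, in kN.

If the spring were absent the bar would lengthen by αΔT L = 18.9×10⁻⁶ × 153 × 2000 = 5.783 mm.
With a force P in the spring, the elastic change of the bar is PL/(AE) and that of the spring is P/k; compatibility requires their sum to equal δ_free.
So P = δ_free / [L/(AE) + 1/k] = 5.783 / [ 2000/(2225×106×10³) + 1/(120×10³) ].
P = 5.783 / 1.681×10⁻⁵ = 344000 N.

P ≈ 344 kN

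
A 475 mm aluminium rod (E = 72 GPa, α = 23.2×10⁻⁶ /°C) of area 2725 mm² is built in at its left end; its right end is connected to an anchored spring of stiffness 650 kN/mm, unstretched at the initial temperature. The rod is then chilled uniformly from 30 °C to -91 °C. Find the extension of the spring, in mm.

δ ≈ 0.518 mm

Free thermal contraction: δ_free = αΔT L = 23.2×10⁻⁶ × 121 × 475 = 1.333 mm.
With a force P in the spring, the elastic change of the rod is PL/(AE) and that of the spring is P/k; compatibility requires their sum to equal δ_free.
P [ L/(AE) + 1/k ] = δ_free → P [ 475/(2725×72×10³) + 1/(650×10³) ] = 1.333.
P = 1.333 / 3.959×10⁻⁶ = 336800 N.
Spring extension = P/k = 336800/(650×10³) = 0.5181 mm.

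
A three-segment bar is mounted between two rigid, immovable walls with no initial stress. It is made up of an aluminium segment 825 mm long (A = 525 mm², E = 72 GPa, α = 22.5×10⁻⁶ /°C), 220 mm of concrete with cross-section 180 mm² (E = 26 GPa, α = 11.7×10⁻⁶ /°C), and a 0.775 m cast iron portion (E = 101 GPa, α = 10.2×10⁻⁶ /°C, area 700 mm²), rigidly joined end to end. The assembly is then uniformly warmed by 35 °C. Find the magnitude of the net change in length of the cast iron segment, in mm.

|ΔL| ≈ 0.137 mm

Free thermal expansion of the whole bar: Σ αᵢΔT Lᵢ = 22.5×10⁻⁶×35×825 + 11.7×10⁻⁶×35×220 + 10.2×10⁻⁶×35×775 = 1.016 mm.
The rigid supports impose zero overall length change; the single axial force P common to all segments must satisfy P Σ Lᵢ/(AᵢEᵢ) = δ_free.
Σ Lᵢ/(AᵢEᵢ) = 825/(525×72×10³) + 220/(180×26×10³) + 775/(700×101×10³) = 7.98×10⁻⁵ mm/N.
P = 1.016 / 7.98×10⁻⁵ = 12740 N = 12.74 kN, compressive.
For the cast iron segment, free thermal change = 10.2×10⁻⁶×35×775 = 0.2767 mm and elastic change from P = 12740×775/(700×101×10³) = 0.1396 mm; these oppose, so the net change is 0.137 mm (segment lengthens).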